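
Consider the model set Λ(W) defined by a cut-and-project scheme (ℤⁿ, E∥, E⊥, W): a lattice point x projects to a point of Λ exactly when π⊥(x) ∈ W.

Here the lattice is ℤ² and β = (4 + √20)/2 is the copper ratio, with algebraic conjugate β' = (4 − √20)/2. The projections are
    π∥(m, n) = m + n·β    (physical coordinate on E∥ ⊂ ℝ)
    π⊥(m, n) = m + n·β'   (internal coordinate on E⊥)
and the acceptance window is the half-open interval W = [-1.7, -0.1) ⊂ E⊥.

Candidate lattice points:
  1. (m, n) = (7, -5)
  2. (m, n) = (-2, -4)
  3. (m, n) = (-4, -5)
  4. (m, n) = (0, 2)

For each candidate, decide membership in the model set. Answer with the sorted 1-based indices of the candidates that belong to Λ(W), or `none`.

β' = (4−√20)/2 ≈ -0.236068.
#1 (7,-5): internal coord 7 + (-5)·β' = +8.180340; +8.180340 ∉ [-1.7, -0.1) → out
#2 (-2,-4): internal coord -2 + (-4)·β' = -1.055728; -1.055728 ∈ [-1.7, -0.1) → IN Λ
#3 (-4,-5): internal coord -4 + (-5)·β' = -2.819660; -2.819660 ∉ [-1.7, -0.1) → out
#4 (0,2): internal coord 0 + (2)·β' = -0.472136; -0.472136 ∈ [-1.7, -0.1) → IN Λ

2, 4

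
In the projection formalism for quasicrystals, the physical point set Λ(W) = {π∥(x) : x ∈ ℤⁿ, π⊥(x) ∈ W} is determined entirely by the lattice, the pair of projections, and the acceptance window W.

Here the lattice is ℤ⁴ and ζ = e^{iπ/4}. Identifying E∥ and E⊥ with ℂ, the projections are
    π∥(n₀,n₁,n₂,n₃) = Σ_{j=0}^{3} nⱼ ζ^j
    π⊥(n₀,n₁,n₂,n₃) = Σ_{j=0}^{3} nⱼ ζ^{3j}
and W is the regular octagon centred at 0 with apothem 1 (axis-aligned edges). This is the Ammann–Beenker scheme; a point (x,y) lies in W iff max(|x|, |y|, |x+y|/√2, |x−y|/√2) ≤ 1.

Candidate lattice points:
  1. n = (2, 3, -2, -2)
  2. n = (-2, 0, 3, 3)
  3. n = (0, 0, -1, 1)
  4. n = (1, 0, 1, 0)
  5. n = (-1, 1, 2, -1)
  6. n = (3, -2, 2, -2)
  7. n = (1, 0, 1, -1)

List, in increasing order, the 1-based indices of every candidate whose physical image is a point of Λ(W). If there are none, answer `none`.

2

Internal map: ζ^{3j} for j=0..3 gives (1,0), (−√2/2,√2/2), (0,−1), (√2/2,√2/2).
candidate 1: n = (2, 3, -2, -2) → π⊥ ≈ (-1.535534, +2.707107); max(|x|,|y|,|x±y|/√2) = 3.000000 > 1 ⇒ ∉ W
candidate 2: n = (-2, 0, 3, 3) → π⊥ ≈ (+0.121320, -0.878680); max(|x|,|y|,|x±y|/√2) = 0.878680 ≤ 1 ⇒ ∈ W
candidate 3: n = (0, 0, -1, 1) → π⊥ ≈ (+0.707107, +1.707107); max(|x|,|y|,|x±y|/√2) = 1.707107 > 1 ⇒ ∉ W
candidate 4: n = (1, 0, 1, 0) → π⊥ ≈ (+1.000000, -1.000000); max(|x|,|y|,|x±y|/√2) = 1.414214 > 1 ⇒ ∉ W
candidate 5: n = (-1, 1, 2, -1) → π⊥ ≈ (-2.414214, -2.000000); max(|x|,|y|,|x±y|/√2) = 3.121320 > 1 ⇒ ∉ W
candidate 6: n = (3, -2, 2, -2) → π⊥ ≈ (+3.000000, -4.828427); max(|x|,|y|,|x±y|/√2) = 5.535534 > 1 ⇒ ∉ W
candidate 7: n = (1, 0, 1, -1) → π⊥ ≈ (+0.292893, -1.707107); max(|x|,|y|,|x±y|/√2) = 1.707107 > 1 ⇒ ∉ W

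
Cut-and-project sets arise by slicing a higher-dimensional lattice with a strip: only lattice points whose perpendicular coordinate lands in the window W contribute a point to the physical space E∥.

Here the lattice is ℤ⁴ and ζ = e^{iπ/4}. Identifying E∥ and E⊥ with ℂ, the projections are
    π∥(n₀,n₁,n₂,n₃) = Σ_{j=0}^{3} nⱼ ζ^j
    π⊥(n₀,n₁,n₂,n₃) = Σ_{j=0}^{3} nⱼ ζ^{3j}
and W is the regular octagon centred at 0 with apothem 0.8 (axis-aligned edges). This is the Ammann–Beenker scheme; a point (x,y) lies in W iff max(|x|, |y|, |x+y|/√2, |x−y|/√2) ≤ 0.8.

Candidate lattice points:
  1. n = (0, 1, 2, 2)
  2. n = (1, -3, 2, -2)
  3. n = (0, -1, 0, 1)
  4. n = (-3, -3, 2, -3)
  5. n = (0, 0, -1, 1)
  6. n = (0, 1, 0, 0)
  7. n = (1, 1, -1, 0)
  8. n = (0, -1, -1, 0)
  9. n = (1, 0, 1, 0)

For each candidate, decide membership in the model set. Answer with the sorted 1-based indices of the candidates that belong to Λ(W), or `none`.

Internal map: ζ^{3j} for j=0..3 gives (1,0), (−√2/2,√2/2), (0,−1), (√2/2,√2/2).
candidate 1: n = (0, 1, 2, 2) → π⊥ ≈ (+0.7071, +0.1213); max(|x|,|y|,|x±y|/√2) = 0.7071 ≤ 0.8 ⇒ ∈ W
candidate 2: n = (1, -3, 2, -2) → π⊥ ≈ (+1.7071, -5.5355); max(|x|,|y|,|x±y|/√2) = 5.5355 > 0.8 ⇒ ∉ W
candidate 3: n = (0, -1, 0, 1) → π⊥ ≈ (+1.4142, +0.0000); max(|x|,|y|,|x±y|/√2) = 1.4142 > 0.8 ⇒ ∉ W
candidate 4: n = (-3, -3, 2, -3) → π⊥ ≈ (-3.0000, -6.2426); max(|x|,|y|,|x±y|/√2) = 6.5355 > 0.8 ⇒ ∉ W
candidate 5: n = (0, 0, -1, 1) → π⊥ ≈ (+0.7071, +1.7071); max(|x|,|y|,|x±y|/√2) = 1.7071 > 0.8 ⇒ ∉ W
candidate 6: n = (0, 1, 0, 0) → π⊥ ≈ (-0.7071, +0.7071); max(|x|,|y|,|x±y|/√2) = 1.0000 > 0.8 ⇒ ∉ W
candidate 7: n = (1, 1, -1, 0) → π⊥ ≈ (+0.2929, +1.7071); max(|x|,|y|,|x±y|/√2) = 1.7071 > 0.8 ⇒ ∉ W
candidate 8: n = (0, -1, -1, 0) → π⊥ ≈ (+0.7071, +0.2929); max(|x|,|y|,|x±y|/√2) = 0.7071 ≤ 0.8 ⇒ ∈ W
candidate 9: n = (1, 0, 1, 0) → π⊥ ≈ (+1.0000, -1.0000); max(|x|,|y|,|x±y|/√2) = 1.4142 > 0.8 ⇒ ∉ W

1, 8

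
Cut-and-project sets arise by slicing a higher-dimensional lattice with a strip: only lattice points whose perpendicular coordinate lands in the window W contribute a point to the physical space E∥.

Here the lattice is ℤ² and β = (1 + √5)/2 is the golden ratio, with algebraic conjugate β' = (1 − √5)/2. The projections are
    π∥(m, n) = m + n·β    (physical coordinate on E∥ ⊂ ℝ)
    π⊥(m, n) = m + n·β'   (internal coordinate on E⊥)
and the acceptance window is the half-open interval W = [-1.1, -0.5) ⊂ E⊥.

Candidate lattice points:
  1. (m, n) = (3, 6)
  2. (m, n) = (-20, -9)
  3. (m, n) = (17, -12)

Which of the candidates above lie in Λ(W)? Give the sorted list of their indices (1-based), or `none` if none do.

Numerically β ≈ 1.61803 and β' = −1/β ≈ -0.61803.
[1] lift (3,6): star map gives -0.70820; window check -1.1 ≤ -0.70820 < -0.5 is true → IN Λ
[2] lift (-20,-9): star map gives -14.43769; window check -1.1 ≤ -14.43769 < -0.5 is false → out
[3] lift (17,-12): star map gives 24.41641; window check -1.1 ≤ 24.41641 < -0.5 is false → out

1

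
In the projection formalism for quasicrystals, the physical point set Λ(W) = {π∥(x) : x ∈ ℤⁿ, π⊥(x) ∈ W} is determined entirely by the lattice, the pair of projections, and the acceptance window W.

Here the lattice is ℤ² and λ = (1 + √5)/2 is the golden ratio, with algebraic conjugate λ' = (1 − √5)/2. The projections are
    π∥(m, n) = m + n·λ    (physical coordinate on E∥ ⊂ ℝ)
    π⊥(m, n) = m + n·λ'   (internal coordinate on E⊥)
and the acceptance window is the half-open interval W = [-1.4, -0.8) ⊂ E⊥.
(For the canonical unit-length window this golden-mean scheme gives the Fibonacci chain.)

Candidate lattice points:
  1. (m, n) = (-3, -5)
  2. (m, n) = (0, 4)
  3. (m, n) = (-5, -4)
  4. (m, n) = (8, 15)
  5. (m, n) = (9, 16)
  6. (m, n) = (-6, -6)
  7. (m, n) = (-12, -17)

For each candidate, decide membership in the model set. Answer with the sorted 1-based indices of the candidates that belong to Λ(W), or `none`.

4, 5

Numerically λ ≈ 1.618034 and λ' = −1/λ ≈ -0.618034.
[1] lift (-3,-5): star map gives 0.090170; window check -1.4 ≤ 0.090170 < -0.8 is false → out
[2] lift (0,4): star map gives -2.472136; window check -1.4 ≤ -2.472136 < -0.8 is false → out
[3] lift (-5,-4): star map gives -2.527864; window check -1.4 ≤ -2.527864 < -0.8 is false → out
[4] lift (8,15): star map gives -1.270510; window check -1.4 ≤ -1.270510 < -0.8 is true → IN Λ
[5] lift (9,16): star map gives -0.888544; window check -1.4 ≤ -0.888544 < -0.8 is true → IN Λ
[6] lift (-6,-6): star map gives -2.291796; window check -1.4 ≤ -2.291796 < -0.8 is false → out
[7] lift (-12,-17): star map gives -1.493422; window check -1.4 ≤ -1.493422 < -0.8 is false → out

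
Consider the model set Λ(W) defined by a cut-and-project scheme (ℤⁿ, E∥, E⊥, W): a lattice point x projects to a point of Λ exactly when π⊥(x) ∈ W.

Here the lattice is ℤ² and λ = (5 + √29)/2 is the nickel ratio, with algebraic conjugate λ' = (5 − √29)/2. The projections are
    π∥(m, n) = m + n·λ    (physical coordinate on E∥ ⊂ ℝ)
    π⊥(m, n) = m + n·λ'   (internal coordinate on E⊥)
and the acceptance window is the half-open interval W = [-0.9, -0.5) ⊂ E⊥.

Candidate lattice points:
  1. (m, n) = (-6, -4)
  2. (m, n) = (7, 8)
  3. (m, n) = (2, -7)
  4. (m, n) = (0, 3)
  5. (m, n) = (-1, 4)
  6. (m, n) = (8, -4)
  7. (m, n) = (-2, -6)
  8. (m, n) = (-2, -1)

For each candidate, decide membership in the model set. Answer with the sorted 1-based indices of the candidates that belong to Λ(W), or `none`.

4, 7

Numerically λ ≈ 5.1926 and λ' = −1/λ ≈ -0.1926.
candidate 1: (m,n)=(-6,-4) → π∥ = -6-4·λ ≈ -26.7703, π⊥ = -6-4·λ' ≈ -5.2297 ∉ [-0.9, -0.5) ⇒ out
candidate 2: (m,n)=(7,8) → π∥ = 7+8·λ ≈ 48.5407, π⊥ = 7+8·λ' ≈ 5.4593 ∉ [-0.9, -0.5) ⇒ out
candidate 3: (m,n)=(2,-7) → π∥ = 2-7·λ ≈ -34.3481, π⊥ = 2-7·λ' ≈ 3.3481 ∉ [-0.9, -0.5) ⇒ out
candidate 4: (m,n)=(0,3) → π∥ = 0+3·λ ≈ 15.5777, π⊥ = 0+3·λ' ≈ -0.5777 ∈ [-0.9, -0.5) ⇒ IN Λ
candidate 5: (m,n)=(-1,4) → π∥ = -1+4·λ ≈ 19.7703, π⊥ = -1+4·λ' ≈ -1.7703 ∉ [-0.9, -0.5) ⇒ out
candidate 6: (m,n)=(8,-4) → π∥ = 8-4·λ ≈ -12.7703, π⊥ = 8-4·λ' ≈ 8.7703 ∉ [-0.9, -0.5) ⇒ out
candidate 7: (m,n)=(-2,-6) → π∥ = -2-6·λ ≈ -33.1555, π⊥ = -2-6·λ' ≈ -0.8445 ∈ [-0.9, -0.5) ⇒ IN Λ
candidate 8: (m,n)=(-2,-1) → π∥ = -2-1·λ ≈ -7.1926, π⊥ = -2-1·λ' ≈ -1.8074 ∉ [-0.9, -0.5) ⇒ out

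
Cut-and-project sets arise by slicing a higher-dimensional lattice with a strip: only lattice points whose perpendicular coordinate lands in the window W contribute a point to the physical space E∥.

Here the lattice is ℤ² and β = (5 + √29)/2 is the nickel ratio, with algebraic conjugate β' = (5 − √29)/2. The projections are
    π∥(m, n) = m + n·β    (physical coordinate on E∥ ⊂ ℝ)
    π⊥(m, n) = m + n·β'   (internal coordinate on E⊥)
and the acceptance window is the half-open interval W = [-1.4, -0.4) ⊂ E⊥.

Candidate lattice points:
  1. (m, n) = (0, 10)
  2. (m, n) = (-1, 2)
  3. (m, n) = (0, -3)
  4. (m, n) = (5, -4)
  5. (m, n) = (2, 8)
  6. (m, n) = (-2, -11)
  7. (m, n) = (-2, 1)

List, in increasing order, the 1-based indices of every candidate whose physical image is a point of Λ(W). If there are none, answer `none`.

2

Numerically β ≈ 5.1926 and β' = −1/β ≈ -0.1926.
candidate 1: (m,n)=(0,10) → π∥ = 0+10·β ≈ 51.9258, π⊥ = 0+10·β' ≈ -1.9258 ∉ [-1.4, -0.4) ⇒ out
candidate 2: (m,n)=(-1,2) → π∥ = -1+2·β ≈ 9.3852, π⊥ = -1+2·β' ≈ -1.3852 ∈ [-1.4, -0.4) ⇒ IN Λ
candidate 3: (m,n)=(0,-3) → π∥ = 0-3·β ≈ -15.5777, π⊥ = 0-3·β' ≈ 0.5777 ∉ [-1.4, -0.4) ⇒ out
candidate 4: (m,n)=(5,-4) → π∥ = 5-4·β ≈ -15.7703, π⊥ = 5-4·β' ≈ 5.7703 ∉ [-1.4, -0.4) ⇒ out
candidate 5: (m,n)=(2,8) → π∥ = 2+8·β ≈ 43.5407, π⊥ = 2+8·β' ≈ 0.4593 ∉ [-1.4, -0.4) ⇒ out
candidate 6: (m,n)=(-2,-11) → π∥ = -2-11·β ≈ -59.1184, π⊥ = -2-11·β' ≈ 0.1184 ∉ [-1.4, -0.4) ⇒ out
candidate 7: (m,n)=(-2,1) → π∥ = -2+1·β ≈ 3.1926, π⊥ = -2+1·β' ≈ -2.1926 ∉ [-1.4, -0.4) ⇒ out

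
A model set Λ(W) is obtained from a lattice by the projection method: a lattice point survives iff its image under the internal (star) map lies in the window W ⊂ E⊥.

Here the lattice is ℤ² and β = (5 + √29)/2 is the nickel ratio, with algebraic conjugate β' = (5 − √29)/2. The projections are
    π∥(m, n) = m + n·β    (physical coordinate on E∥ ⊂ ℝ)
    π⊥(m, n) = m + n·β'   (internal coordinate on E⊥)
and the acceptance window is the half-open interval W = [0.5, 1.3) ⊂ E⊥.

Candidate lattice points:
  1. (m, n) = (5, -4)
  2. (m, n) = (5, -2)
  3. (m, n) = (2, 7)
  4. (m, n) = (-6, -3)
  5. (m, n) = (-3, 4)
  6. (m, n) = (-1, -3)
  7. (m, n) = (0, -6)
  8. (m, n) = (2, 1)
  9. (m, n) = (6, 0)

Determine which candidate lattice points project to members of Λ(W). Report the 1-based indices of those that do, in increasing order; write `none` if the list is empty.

3, 7

Compute β' = (5−√29)/2 = -0.19258, so π⊥(m,n) = m -0.19258·n.
[1] lift (5,-4): star map gives 5.77033; window check 0.5 ≤ 5.77033 < 1.3 is false → out
[2] lift (5,-2): star map gives 5.38516; window check 0.5 ≤ 5.38516 < 1.3 is false → out
[3] lift (2,7): star map gives 0.65192; window check 0.5 ≤ 0.65192 < 1.3 is true → IN Λ
[4] lift (-6,-3): star map gives -5.42225; window check 0.5 ≤ -5.42225 < 1.3 is false → out
[5] lift (-3,4): star map gives -3.77033; window check 0.5 ≤ -3.77033 < 1.3 is false → out
[6] lift (-1,-3): star map gives -0.42225; window check 0.5 ≤ -0.42225 < 1.3 is false → out
[7] lift (0,-6): star map gives 1.15549; window check 0.5 ≤ 1.15549 < 1.3 is true → IN Λ
[8] lift (2,1): star map gives 1.80742; window check 0.5 ≤ 1.80742 < 1.3 is false → out
[9] lift (6,0): star map gives 6.00000; window check 0.5 ≤ 6.00000 < 1.3 is false → out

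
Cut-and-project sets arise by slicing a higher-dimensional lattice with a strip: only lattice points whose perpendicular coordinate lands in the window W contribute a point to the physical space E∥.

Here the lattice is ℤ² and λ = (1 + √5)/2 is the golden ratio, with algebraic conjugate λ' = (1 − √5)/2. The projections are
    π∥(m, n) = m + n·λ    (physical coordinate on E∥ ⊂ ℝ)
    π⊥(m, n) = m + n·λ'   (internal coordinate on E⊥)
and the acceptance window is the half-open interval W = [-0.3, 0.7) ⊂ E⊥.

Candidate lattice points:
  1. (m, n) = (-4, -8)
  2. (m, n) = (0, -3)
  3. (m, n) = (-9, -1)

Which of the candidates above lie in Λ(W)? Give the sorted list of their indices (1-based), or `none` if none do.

none

Compute λ' = (1−√5)/2 = -0.61803, so π⊥(m,n) = m -0.61803·n.
[1] lift (-4,-8): star map gives 0.94427; window check -0.3 ≤ 0.94427 < 0.7 is false → out
[2] lift (0,-3): star map gives 1.85410; window check -0.3 ≤ 1.85410 < 0.7 is false → out
[3] lift (-9,-1): star map gives -8.38197; window check -0.3 ≤ -8.38197 < 0.7 is false → out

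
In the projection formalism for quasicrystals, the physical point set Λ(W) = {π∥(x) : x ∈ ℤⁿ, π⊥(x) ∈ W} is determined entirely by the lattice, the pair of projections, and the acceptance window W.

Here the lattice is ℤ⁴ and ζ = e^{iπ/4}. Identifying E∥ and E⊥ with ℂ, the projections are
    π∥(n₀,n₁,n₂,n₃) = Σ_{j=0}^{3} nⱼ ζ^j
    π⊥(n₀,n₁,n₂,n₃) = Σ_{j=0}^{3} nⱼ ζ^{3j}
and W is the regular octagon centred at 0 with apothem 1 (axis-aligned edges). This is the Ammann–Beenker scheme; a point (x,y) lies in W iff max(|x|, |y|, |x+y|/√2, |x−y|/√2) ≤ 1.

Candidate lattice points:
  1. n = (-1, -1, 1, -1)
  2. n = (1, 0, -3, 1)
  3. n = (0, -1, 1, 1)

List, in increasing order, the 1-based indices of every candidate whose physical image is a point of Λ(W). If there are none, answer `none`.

none

With ζ = e^{iπ/4} the internal vectors are ζ^0,ζ^3,ζ^6,ζ^9.
#1 (-1, -1, 1, -1): internal (-1.000000, -2.414214); octagon support 2.414214 vs apothem 1 → ∉ W
#2 (1, 0, -3, 1): internal (1.707107, 3.707107); octagon support 3.828427 vs apothem 1 → ∉ W
#3 (0, -1, 1, 1): internal (1.414214, -1.000000); octagon support 1.707107 vs apothem 1 → ∉ W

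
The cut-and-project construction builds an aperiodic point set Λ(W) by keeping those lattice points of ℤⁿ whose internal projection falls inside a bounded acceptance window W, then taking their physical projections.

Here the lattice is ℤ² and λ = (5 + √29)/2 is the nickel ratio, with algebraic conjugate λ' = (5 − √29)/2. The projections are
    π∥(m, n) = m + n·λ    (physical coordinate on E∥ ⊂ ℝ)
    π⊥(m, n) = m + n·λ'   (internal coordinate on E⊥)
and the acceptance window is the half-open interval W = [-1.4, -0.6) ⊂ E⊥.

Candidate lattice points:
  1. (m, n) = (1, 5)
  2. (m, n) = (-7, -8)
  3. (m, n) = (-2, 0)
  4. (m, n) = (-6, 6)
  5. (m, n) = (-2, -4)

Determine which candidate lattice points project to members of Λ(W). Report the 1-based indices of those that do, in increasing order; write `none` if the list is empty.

5

Compute λ' = (5−√29)/2 = -0.19258, so π⊥(m,n) = m -0.19258·n.
#1 (1,5): internal coord 1 + (5)·λ' = +0.03709; +0.03709 ∉ [-1.4, -0.6) → out
#2 (-7,-8): internal coord -7 + (-8)·λ' = -5.45934; -5.45934 ∉ [-1.4, -0.6) → out
#3 (-2,0): internal coord -2 + (0)·λ' = -2.00000; -2.00000 ∉ [-1.4, -0.6) → out
#4 (-6,6): internal coord -6 + (6)·λ' = -7.15549; -7.15549 ∉ [-1.4, -0.6) → out
#5 (-2,-4): internal coord -2 + (-4)·λ' = -1.22967; -1.22967 ∈ [-1.4, -0.6) → IN Λ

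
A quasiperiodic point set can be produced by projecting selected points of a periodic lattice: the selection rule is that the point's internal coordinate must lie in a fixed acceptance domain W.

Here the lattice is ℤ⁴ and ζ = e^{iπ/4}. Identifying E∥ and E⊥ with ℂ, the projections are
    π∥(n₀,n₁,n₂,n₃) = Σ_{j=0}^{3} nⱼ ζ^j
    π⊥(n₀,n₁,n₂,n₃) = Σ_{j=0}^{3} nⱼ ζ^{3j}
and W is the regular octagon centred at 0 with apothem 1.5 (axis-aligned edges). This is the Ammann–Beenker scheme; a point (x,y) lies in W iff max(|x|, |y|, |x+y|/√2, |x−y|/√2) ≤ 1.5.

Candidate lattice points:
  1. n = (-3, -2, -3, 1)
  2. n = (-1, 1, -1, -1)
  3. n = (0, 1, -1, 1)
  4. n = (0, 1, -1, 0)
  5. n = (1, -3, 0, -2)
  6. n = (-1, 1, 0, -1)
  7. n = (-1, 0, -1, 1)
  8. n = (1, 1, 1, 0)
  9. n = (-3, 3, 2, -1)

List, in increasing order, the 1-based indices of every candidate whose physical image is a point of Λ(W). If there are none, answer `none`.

Internal map: ζ^{3j} for j=0..3 gives (1,0), (−√2/2,√2/2), (0,−1), (√2/2,√2/2).
candidate 1: n = (-3, -2, -3, 1) → π⊥ ≈ (-0.87868, +2.29289); max(|x|,|y|,|x±y|/√2) = 2.29289 > 1.5 ⇒ ∉ W
candidate 2: n = (-1, 1, -1, -1) → π⊥ ≈ (-2.41421, +1.00000); max(|x|,|y|,|x±y|/√2) = 2.41421 > 1.5 ⇒ ∉ W
candidate 3: n = (0, 1, -1, 1) → π⊥ ≈ (+0.00000, +2.41421); max(|x|,|y|,|x±y|/√2) = 2.41421 > 1.5 ⇒ ∉ W
candidate 4: n = (0, 1, -1, 0) → π⊥ ≈ (-0.70711, +1.70711); max(|x|,|y|,|x±y|/√2) = 1.70711 > 1.5 ⇒ ∉ W
candidate 5: n = (1, -3, 0, -2) → π⊥ ≈ (+1.70711, -3.53553); max(|x|,|y|,|x±y|/√2) = 3.70711 > 1.5 ⇒ ∉ W
candidate 6: n = (-1, 1, 0, -1) → π⊥ ≈ (-2.41421, +0.00000); max(|x|,|y|,|x±y|/√2) = 2.41421 > 1.5 ⇒ ∉ W
candidate 7: n = (-1, 0, -1, 1) → π⊥ ≈ (-0.29289, +1.70711); max(|x|,|y|,|x±y|/√2) = 1.70711 > 1.5 ⇒ ∉ W
candidate 8: n = (1, 1, 1, 0) → π⊥ ≈ (+0.29289, -0.29289); max(|x|,|y|,|x±y|/√2) = 0.41421 ≤ 1.5 ⇒ ∈ W
candidate 9: n = (-3, 3, 2, -1) → π⊥ ≈ (-5.82843, -0.58579); max(|x|,|y|,|x±y|/√2) = 5.82843 > 1.5 ⇒ ∉ W

8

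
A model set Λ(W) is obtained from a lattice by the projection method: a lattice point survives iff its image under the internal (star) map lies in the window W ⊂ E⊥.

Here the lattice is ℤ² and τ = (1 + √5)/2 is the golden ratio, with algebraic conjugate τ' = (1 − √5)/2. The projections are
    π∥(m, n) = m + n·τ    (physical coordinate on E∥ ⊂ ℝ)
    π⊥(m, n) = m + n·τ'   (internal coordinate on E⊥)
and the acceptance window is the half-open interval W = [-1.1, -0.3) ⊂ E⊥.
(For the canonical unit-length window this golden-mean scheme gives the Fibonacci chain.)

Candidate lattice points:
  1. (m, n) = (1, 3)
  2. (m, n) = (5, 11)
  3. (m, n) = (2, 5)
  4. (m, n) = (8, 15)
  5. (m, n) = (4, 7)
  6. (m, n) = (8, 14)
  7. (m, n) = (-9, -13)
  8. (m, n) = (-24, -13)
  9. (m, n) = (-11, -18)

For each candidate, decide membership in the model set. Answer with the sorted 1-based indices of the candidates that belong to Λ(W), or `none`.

Compute τ' = (1−√5)/2 = -0.61803, so π⊥(m,n) = m -0.61803·n.
candidate 1: (m,n)=(1,3) → π∥ = 1+3·τ ≈ 5.85410, π⊥ = 1+3·τ' ≈ -0.85410 ∈ [-1.1, -0.3) ⇒ IN Λ
candidate 2: (m,n)=(5,11) → π∥ = 5+11·τ ≈ 22.79837, π⊥ = 5+11·τ' ≈ -1.79837 ∉ [-1.1, -0.3) ⇒ out
candidate 3: (m,n)=(2,5) → π∥ = 2+5·τ ≈ 10.09017, π⊥ = 2+5·τ' ≈ -1.09017 ∈ [-1.1, -0.3) ⇒ IN Λ
candidate 4: (m,n)=(8,15) → π∥ = 8+15·τ ≈ 32.27051, π⊥ = 8+15·τ' ≈ -1.27051 ∉ [-1.1, -0.3) ⇒ out
candidate 5: (m,n)=(4,7) → π∥ = 4+7·τ ≈ 15.32624, π⊥ = 4+7·τ' ≈ -0.32624 ∈ [-1.1, -0.3) ⇒ IN Λ
candidate 6: (m,n)=(8,14) → π∥ = 8+14·τ ≈ 30.65248, π⊥ = 8+14·τ' ≈ -0.65248 ∈ [-1.1, -0.3) ⇒ IN Λ
candidate 7: (m,n)=(-9,-13) → π∥ = -9-13·τ ≈ -30.03444, π⊥ = -9-13·τ' ≈ -0.96556 ∈ [-1.1, -0.3) ⇒ IN Λ
candidate 8: (m,n)=(-24,-13) → π∥ = -24-13·τ ≈ -45.03444, π⊥ = -24-13·τ' ≈ -15.96556 ∉ [-1.1, -0.3) ⇒ out
candidate 9: (m,n)=(-11,-18) → π∥ = -11-18·τ ≈ -40.12461, π⊥ = -11-18·τ' ≈ 0.12461 ∉ [-1.1, -0.3) ⇒ out

1, 3, 5, 6, 7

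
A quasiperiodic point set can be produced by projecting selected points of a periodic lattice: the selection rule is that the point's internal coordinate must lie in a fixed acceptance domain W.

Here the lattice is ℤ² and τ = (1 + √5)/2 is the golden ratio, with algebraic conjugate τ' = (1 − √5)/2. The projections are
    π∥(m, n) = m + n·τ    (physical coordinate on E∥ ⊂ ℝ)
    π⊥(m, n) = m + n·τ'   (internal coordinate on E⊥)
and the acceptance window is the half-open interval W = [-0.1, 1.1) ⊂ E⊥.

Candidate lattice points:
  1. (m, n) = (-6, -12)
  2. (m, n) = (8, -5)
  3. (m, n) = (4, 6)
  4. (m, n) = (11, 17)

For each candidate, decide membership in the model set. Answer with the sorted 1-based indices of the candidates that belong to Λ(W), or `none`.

3, 4

Numerically τ ≈ 1.61803 and τ' = −1/τ ≈ -0.61803.
#1 (-6,-12): internal coord -6 + (-12)·τ' = +1.41641; +1.41641 ∉ [-0.1, 1.1) → out
#2 (8,-5): internal coord 8 + (-5)·τ' = +11.09017; +11.09017 ∉ [-0.1, 1.1) → out
#3 (4,6): internal coord 4 + (6)·τ' = +0.29180; +0.29180 ∈ [-0.1, 1.1) → IN Λ
#4 (11,17): internal coord 11 + (17)·τ' = +0.49342; +0.49342 ∈ [-0.1, 1.1) → IN Λ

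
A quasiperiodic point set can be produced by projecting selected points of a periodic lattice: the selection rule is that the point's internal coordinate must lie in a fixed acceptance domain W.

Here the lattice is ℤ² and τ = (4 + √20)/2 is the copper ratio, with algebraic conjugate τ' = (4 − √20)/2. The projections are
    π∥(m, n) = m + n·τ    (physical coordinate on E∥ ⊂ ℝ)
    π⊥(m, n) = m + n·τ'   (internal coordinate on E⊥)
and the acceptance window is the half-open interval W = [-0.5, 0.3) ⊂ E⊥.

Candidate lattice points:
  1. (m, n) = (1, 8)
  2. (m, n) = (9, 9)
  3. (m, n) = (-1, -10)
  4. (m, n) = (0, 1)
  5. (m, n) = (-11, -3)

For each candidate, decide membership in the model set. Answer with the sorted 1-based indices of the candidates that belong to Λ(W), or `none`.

τ' = (4−√20)/2 ≈ -0.2361.
#1 (1,8): internal coord 1 + (8)·τ' = -0.8885; -0.8885 ∉ [-0.5, 0.3) → out
#2 (9,9): internal coord 9 + (9)·τ' = +6.8754; +6.8754 ∉ [-0.5, 0.3) → out
#3 (-1,-10): internal coord -1 + (-10)·τ' = +1.3607; +1.3607 ∉ [-0.5, 0.3) → out
#4 (0,1): internal coord 0 + (1)·τ' = -0.2361; -0.2361 ∈ [-0.5, 0.3) → IN Λ
#5 (-11,-3): internal coord -11 + (-3)·τ' = -10.2918; -10.2918 ∉ [-0.5, 0.3) → out

4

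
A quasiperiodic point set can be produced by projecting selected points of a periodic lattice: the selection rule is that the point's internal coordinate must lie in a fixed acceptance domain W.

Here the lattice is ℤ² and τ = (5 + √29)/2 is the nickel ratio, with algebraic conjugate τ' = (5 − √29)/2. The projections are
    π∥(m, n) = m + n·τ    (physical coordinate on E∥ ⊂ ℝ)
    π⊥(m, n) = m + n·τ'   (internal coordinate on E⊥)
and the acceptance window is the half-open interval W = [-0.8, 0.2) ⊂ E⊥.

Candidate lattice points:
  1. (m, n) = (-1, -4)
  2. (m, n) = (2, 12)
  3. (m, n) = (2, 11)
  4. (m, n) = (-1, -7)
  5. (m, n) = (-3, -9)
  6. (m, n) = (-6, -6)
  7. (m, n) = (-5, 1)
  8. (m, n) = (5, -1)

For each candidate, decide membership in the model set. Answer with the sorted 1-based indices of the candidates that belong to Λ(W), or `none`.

1, 2, 3

Compute τ' = (5−√29)/2 = -0.1926, so π⊥(m,n) = m -0.1926·n.
#1 (-1,-4): internal coord -1 + (-4)·τ' = -0.2297; -0.2297 ∈ [-0.8, 0.2) → IN Λ
#2 (2,12): internal coord 2 + (12)·τ' = -0.3110; -0.3110 ∈ [-0.8, 0.2) → IN Λ
#3 (2,11): internal coord 2 + (11)·τ' = -0.1184; -0.1184 ∈ [-0.8, 0.2) → IN Λ
#4 (-1,-7): internal coord -1 + (-7)·τ' = +0.3481; +0.3481 ∉ [-0.8, 0.2) → out
#5 (-3,-9): internal coord -3 + (-9)·τ' = -1.2668; -1.2668 ∉ [-0.8, 0.2) → out
#6 (-6,-6): internal coord -6 + (-6)·τ' = -4.8445; -4.8445 ∉ [-0.8, 0.2) → out
#7 (-5,1): internal coord -5 + (1)·τ' = -5.1926; -5.1926 ∉ [-0.8, 0.2) → out
#8 (5,-1): internal coord 5 + (-1)·τ' = +5.1926; +5.1926 ∉ [-0.8, 0.2) → out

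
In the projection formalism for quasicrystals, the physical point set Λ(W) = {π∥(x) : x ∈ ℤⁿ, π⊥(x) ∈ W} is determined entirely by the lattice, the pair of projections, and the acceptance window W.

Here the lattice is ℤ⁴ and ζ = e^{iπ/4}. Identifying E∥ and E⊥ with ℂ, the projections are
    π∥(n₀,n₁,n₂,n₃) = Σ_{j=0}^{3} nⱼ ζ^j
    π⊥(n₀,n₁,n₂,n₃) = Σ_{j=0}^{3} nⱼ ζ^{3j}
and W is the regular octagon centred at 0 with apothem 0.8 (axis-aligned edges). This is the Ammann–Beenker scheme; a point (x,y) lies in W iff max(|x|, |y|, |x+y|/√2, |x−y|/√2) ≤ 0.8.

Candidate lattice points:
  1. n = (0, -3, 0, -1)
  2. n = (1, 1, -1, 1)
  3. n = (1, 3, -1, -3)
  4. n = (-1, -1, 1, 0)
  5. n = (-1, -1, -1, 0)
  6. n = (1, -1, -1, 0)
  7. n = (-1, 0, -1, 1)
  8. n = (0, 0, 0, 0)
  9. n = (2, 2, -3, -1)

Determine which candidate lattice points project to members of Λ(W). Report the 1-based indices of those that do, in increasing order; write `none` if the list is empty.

5, 8

π⊥(n) = n₀ + n₁ζ³ + n₂ζ⁶ + n₃ζ⁹ where ζ = e^{iπ/4}.
#1 (0, -3, 0, -1): internal (1.414214, -2.828427); octagon support 3.000000 vs apothem 0.8 → ∉ W
#2 (1, 1, -1, 1): internal (1.000000, 2.414214); octagon support 2.414214 vs apothem 0.8 → ∉ W
#3 (1, 3, -1, -3): internal (-3.242641, 1.000000); octagon support 3.242641 vs apothem 0.8 → ∉ W
#4 (-1, -1, 1, 0): internal (-0.292893, -1.707107); octagon support 1.707107 vs apothem 0.8 → ∉ W
#5 (-1, -1, -1, 0): internal (-0.292893, 0.292893); octagon support 0.414214 vs apothem 0.8 → ∈ W
#6 (1, -1, -1, 0): internal (1.707107, 0.292893); octagon support 1.707107 vs apothem 0.8 → ∉ W
#7 (-1, 0, -1, 1): internal (-0.292893, 1.707107); octagon support 1.707107 vs apothem 0.8 → ∉ W
#8 (0, 0, 0, 0): internal (0.000000, 0.000000); octagon support 0.000000 vs apothem 0.8 → ∈ W
#9 (2, 2, -3, -1): internal (-0.121320, 3.707107); octagon support 3.707107 vs apothem 0.8 → ∉ W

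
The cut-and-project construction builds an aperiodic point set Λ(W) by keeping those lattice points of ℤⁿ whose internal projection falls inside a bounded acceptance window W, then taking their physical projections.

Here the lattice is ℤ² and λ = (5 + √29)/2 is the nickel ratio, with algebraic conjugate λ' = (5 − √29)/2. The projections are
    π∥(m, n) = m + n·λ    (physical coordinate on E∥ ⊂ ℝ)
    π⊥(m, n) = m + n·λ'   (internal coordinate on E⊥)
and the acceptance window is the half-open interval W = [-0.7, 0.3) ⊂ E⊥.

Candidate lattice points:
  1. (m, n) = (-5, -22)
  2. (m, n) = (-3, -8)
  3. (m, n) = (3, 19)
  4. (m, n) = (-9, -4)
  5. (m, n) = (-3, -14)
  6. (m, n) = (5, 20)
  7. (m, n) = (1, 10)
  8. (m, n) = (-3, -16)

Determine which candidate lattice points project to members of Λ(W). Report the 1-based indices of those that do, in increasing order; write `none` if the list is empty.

Compute λ' = (5−√29)/2 = -0.19258, so π⊥(m,n) = m -0.19258·n.
candidate 1: (m,n)=(-5,-22) → π∥ = -5-22·λ ≈ -119.23681, π⊥ = -5-22·λ' ≈ -0.76319 ∉ [-0.7, 0.3) ⇒ out
candidate 2: (m,n)=(-3,-8) → π∥ = -3-8·λ ≈ -44.54066, π⊥ = -3-8·λ' ≈ -1.45934 ∉ [-0.7, 0.3) ⇒ out
candidate 3: (m,n)=(3,19) → π∥ = 3+19·λ ≈ 101.65907, π⊥ = 3+19·λ' ≈ -0.65907 ∈ [-0.7, 0.3) ⇒ IN Λ
candidate 4: (m,n)=(-9,-4) → π∥ = -9-4·λ ≈ -29.77033, π⊥ = -9-4·λ' ≈ -8.22967 ∉ [-0.7, 0.3) ⇒ out
candidate 5: (m,n)=(-3,-14) → π∥ = -3-14·λ ≈ -75.69615, π⊥ = -3-14·λ' ≈ -0.30385 ∈ [-0.7, 0.3) ⇒ IN Λ
candidate 6: (m,n)=(5,20) → π∥ = 5+20·λ ≈ 108.85165, π⊥ = 5+20·λ' ≈ 1.14835 ∉ [-0.7, 0.3) ⇒ out
candidate 7: (m,n)=(1,10) → π∥ = 1+10·λ ≈ 52.92582, π⊥ = 1+10·λ' ≈ -0.92582 ∉ [-0.7, 0.3) ⇒ out
candidate 8: (m,n)=(-3,-16) → π∥ = -3-16·λ ≈ -86.08132, π⊥ = -3-16·λ' ≈ 0.08132 ∈ [-0.7, 0.3) ⇒ IN Λ

3, 5, 8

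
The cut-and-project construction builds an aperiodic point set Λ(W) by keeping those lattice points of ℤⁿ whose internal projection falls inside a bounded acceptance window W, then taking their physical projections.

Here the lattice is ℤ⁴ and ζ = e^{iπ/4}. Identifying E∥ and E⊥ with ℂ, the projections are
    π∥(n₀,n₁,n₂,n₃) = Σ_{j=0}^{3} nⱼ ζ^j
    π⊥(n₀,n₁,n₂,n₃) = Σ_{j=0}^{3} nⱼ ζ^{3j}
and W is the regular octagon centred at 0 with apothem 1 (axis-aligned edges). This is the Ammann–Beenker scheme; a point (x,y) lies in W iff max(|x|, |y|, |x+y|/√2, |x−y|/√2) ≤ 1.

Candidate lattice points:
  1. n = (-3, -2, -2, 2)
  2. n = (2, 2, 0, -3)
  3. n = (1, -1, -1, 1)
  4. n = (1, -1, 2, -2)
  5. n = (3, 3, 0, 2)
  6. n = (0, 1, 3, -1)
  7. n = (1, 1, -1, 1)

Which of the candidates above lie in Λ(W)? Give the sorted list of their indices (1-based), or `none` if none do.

Internal map: ζ^{3j} for j=0..3 gives (1,0), (−√2/2,√2/2), (0,−1), (√2/2,√2/2).
candidate 1: n = (-3, -2, -2, 2) → π⊥ ≈ (-0.1716, +2.0000); max(|x|,|y|,|x±y|/√2) = 2.0000 > 1 ⇒ ∉ W
candidate 2: n = (2, 2, 0, -3) → π⊥ ≈ (-1.5355, -0.7071); max(|x|,|y|,|x±y|/√2) = 1.5858 > 1 ⇒ ∉ W
candidate 3: n = (1, -1, -1, 1) → π⊥ ≈ (+2.4142, +1.0000); max(|x|,|y|,|x±y|/√2) = 2.4142 > 1 ⇒ ∉ W
candidate 4: n = (1, -1, 2, -2) → π⊥ ≈ (+0.2929, -4.1213); max(|x|,|y|,|x±y|/√2) = 4.1213 > 1 ⇒ ∉ W
candidate 5: n = (3, 3, 0, 2) → π⊥ ≈ (+2.2929, +3.5355); max(|x|,|y|,|x±y|/√2) = 4.1213 > 1 ⇒ ∉ W
candidate 6: n = (0, 1, 3, -1) → π⊥ ≈ (-1.4142, -3.0000); max(|x|,|y|,|x±y|/√2) = 3.1213 > 1 ⇒ ∉ W
candidate 7: n = (1, 1, -1, 1) → π⊥ ≈ (+1.0000, +2.4142); max(|x|,|y|,|x±y|/√2) = 2.4142 > 1 ⇒ ∉ W

none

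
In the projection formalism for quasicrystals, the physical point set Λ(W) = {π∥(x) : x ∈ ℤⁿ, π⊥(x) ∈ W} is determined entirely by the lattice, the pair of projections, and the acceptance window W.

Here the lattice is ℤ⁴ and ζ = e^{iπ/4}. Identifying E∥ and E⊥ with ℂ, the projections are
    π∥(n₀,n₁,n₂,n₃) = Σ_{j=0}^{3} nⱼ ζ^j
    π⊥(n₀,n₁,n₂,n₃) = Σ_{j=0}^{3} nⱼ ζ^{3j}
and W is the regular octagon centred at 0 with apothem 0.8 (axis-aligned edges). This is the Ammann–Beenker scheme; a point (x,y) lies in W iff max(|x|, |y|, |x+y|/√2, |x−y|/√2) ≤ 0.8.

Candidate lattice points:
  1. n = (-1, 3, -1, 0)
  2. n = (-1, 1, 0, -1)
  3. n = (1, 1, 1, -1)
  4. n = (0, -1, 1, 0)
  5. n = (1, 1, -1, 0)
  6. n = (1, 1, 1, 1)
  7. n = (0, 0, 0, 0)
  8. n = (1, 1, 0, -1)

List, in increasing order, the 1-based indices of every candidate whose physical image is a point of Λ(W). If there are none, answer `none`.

7, 8

Internal map: ζ^{3j} for j=0..3 gives (1,0), (−√2/2,√2/2), (0,−1), (√2/2,√2/2).
#1 (-1, 3, -1, 0): internal (-3.1213, 3.1213); octagon support 4.4142 vs apothem 0.8 → ∉ W
#2 (-1, 1, 0, -1): internal (-2.4142, 0.0000); octagon support 2.4142 vs apothem 0.8 → ∉ W
#3 (1, 1, 1, -1): internal (-0.4142, -1.0000); octagon support 1.0000 vs apothem 0.8 → ∉ W
#4 (0, -1, 1, 0): internal (0.7071, -1.7071); octagon support 1.7071 vs apothem 0.8 → ∉ W
#5 (1, 1, -1, 0): internal (0.2929, 1.7071); octagon support 1.7071 vs apothem 0.8 → ∉ W
#6 (1, 1, 1, 1): internal (1.0000, 0.4142); octagon support 1.0000 vs apothem 0.8 → ∉ W
#7 (0, 0, 0, 0): internal (0.0000, 0.0000); octagon support 0.0000 vs apothem 0.8 → ∈ W
#8 (1, 1, 0, -1): internal (-0.4142, 0.0000); octagon support 0.4142 vs apothem 0.8 → ∈ W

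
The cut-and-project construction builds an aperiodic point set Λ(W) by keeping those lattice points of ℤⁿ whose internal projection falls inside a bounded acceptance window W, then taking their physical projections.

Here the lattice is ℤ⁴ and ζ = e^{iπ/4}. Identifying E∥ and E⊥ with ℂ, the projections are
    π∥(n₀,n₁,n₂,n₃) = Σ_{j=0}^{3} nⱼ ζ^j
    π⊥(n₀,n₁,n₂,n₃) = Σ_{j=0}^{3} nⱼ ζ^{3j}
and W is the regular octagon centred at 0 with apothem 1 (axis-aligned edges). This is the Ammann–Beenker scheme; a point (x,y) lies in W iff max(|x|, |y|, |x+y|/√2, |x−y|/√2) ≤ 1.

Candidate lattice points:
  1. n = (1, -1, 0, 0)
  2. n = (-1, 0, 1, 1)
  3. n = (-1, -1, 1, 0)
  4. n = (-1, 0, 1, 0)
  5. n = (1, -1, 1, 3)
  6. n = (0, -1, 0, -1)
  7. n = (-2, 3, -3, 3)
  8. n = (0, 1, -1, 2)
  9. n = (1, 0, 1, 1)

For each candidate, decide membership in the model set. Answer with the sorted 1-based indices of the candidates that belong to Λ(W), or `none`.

2

With ζ = e^{iπ/4} the internal vectors are ζ^0,ζ^3,ζ^6,ζ^9.
candidate 1: n = (1, -1, 0, 0) → π⊥ ≈ (+1.70711, -0.70711); max(|x|,|y|,|x±y|/√2) = 1.70711 > 1 ⇒ ∉ W
candidate 2: n = (-1, 0, 1, 1) → π⊥ ≈ (-0.29289, -0.29289); max(|x|,|y|,|x±y|/√2) = 0.41421 ≤ 1 ⇒ ∈ W
candidate 3: n = (-1, -1, 1, 0) → π⊥ ≈ (-0.29289, -1.70711); max(|x|,|y|,|x±y|/√2) = 1.70711 > 1 ⇒ ∉ W
candidate 4: n = (-1, 0, 1, 0) → π⊥ ≈ (-1.00000, -1.00000); max(|x|,|y|,|x±y|/√2) = 1.41421 > 1 ⇒ ∉ W
candidate 5: n = (1, -1, 1, 3) → π⊥ ≈ (+3.82843, +0.41421); max(|x|,|y|,|x±y|/√2) = 3.82843 > 1 ⇒ ∉ W
candidate 6: n = (0, -1, 0, -1) → π⊥ ≈ (+0.00000, -1.41421); max(|x|,|y|,|x±y|/√2) = 1.41421 > 1 ⇒ ∉ W
candidate 7: n = (-2, 3, -3, 3) → π⊥ ≈ (-2.00000, +7.24264); max(|x|,|y|,|x±y|/√2) = 7.24264 > 1 ⇒ ∉ W
candidate 8: n = (0, 1, -1, 2) → π⊥ ≈ (+0.70711, +3.12132); max(|x|,|y|,|x±y|/√2) = 3.12132 > 1 ⇒ ∉ W
candidate 9: n = (1, 0, 1, 1) → π⊥ ≈ (+1.70711, -0.29289); max(|x|,|y|,|x±y|/√2) = 1.70711 > 1 ⇒ ∉ W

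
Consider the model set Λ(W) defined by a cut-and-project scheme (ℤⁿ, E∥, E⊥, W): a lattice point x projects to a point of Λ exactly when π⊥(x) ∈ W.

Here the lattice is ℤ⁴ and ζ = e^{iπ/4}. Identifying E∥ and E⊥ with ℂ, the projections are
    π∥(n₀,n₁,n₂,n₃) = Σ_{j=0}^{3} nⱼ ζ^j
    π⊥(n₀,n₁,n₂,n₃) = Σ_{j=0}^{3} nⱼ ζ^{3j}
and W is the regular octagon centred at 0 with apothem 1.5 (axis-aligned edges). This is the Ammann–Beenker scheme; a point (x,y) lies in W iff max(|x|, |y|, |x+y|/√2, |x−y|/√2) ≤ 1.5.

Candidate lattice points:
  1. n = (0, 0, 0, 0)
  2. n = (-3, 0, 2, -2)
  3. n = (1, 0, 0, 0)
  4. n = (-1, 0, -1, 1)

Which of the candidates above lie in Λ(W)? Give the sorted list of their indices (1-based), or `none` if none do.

1, 3

With ζ = e^{iπ/4} the internal vectors are ζ^0,ζ^3,ζ^6,ζ^9.
#1 (0, 0, 0, 0): internal (0.00000, 0.00000); octagon support 0.00000 vs apothem 1.5 → ∈ W
#2 (-3, 0, 2, -2): internal (-4.41421, -3.41421); octagon support 5.53553 vs apothem 1.5 → ∉ W
#3 (1, 0, 0, 0): internal (1.00000, 0.00000); octagon support 1.00000 vs apothem 1.5 → ∈ W
#4 (-1, 0, -1, 1): internal (-0.29289, 1.70711); octagon support 1.70711 vs apothem 1.5 → ∉ W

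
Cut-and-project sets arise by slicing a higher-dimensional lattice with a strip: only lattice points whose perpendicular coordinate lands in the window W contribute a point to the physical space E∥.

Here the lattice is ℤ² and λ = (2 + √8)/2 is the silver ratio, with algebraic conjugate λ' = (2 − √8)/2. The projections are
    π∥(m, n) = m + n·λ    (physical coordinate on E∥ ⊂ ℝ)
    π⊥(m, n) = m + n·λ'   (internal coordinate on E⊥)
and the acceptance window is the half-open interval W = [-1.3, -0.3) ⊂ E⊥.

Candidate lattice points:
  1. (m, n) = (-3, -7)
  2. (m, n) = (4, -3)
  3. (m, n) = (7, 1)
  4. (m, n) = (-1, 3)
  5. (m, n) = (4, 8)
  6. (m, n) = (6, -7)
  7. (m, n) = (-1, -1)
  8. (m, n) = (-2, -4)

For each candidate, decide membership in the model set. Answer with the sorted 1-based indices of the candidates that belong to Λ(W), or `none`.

Compute λ' = (2−√8)/2 = -0.4142, so π⊥(m,n) = m -0.4142·n.
candidate 1: (m,n)=(-3,-7) → π∥ = -3-7·λ ≈ -19.8995, π⊥ = -3-7·λ' ≈ -0.1005 ∉ [-1.3, -0.3) ⇒ out
candidate 2: (m,n)=(4,-3) → π∥ = 4-3·λ ≈ -3.2426, π⊥ = 4-3·λ' ≈ 5.2426 ∉ [-1.3, -0.3) ⇒ out
candidate 3: (m,n)=(7,1) → π∥ = 7+1·λ ≈ 9.4142, π⊥ = 7+1·λ' ≈ 6.5858 ∉ [-1.3, -0.3) ⇒ out
candidate 4: (m,n)=(-1,3) → π∥ = -1+3·λ ≈ 6.2426, π⊥ = -1+3·λ' ≈ -2.2426 ∉ [-1.3, -0.3) ⇒ out
candidate 5: (m,n)=(4,8) → π∥ = 4+8·λ ≈ 23.3137, π⊥ = 4+8·λ' ≈ 0.6863 ∉ [-1.3, -0.3) ⇒ out
candidate 6: (m,n)=(6,-7) → π∥ = 6-7·λ ≈ -10.8995, π⊥ = 6-7·λ' ≈ 8.8995 ∉ [-1.3, -0.3) ⇒ out
candidate 7: (m,n)=(-1,-1) → π∥ = -1-1·λ ≈ -3.4142, π⊥ = -1-1·λ' ≈ -0.5858 ∈ [-1.3, -0.3) ⇒ IN Λ
candidate 8: (m,n)=(-2,-4) → π∥ = -2-4·λ ≈ -11.6569, π⊥ = -2-4·λ' ≈ -0.3431 ∈ [-1.3, -0.3) ⇒ IN Λ

7, 8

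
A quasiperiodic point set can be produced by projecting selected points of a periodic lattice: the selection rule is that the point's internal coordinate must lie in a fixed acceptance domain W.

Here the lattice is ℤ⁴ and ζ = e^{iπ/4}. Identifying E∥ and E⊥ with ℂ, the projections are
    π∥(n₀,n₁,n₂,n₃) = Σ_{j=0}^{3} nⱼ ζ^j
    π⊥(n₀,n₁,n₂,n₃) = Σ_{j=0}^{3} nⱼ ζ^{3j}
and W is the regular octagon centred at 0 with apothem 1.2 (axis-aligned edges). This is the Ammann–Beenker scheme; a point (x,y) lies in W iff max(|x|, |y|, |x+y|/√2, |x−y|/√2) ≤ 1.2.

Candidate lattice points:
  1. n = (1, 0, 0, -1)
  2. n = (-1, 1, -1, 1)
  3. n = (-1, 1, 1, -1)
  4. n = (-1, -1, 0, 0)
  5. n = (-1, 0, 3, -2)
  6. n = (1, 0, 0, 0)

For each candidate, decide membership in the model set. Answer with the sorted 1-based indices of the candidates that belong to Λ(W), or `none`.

With ζ = e^{iπ/4} the internal vectors are ζ^0,ζ^3,ζ^6,ζ^9.
#1 (1, 0, 0, -1): internal (0.29289, -0.70711); octagon support 0.70711 vs apothem 1.2 → ∈ W
#2 (-1, 1, -1, 1): internal (-1.00000, 2.41421); octagon support 2.41421 vs apothem 1.2 → ∉ W
#3 (-1, 1, 1, -1): internal (-2.41421, -1.00000); octagon support 2.41421 vs apothem 1.2 → ∉ W
#4 (-1, -1, 0, 0): internal (-0.29289, -0.70711); octagon support 0.70711 vs apothem 1.2 → ∈ W
#5 (-1, 0, 3, -2): internal (-2.41421, -4.41421); octagon support 4.82843 vs apothem 1.2 → ∉ W
#6 (1, 0, 0, 0): internal (1.00000, 0.00000); octagon support 1.00000 vs apothem 1.2 → ∈ W

1, 4, 6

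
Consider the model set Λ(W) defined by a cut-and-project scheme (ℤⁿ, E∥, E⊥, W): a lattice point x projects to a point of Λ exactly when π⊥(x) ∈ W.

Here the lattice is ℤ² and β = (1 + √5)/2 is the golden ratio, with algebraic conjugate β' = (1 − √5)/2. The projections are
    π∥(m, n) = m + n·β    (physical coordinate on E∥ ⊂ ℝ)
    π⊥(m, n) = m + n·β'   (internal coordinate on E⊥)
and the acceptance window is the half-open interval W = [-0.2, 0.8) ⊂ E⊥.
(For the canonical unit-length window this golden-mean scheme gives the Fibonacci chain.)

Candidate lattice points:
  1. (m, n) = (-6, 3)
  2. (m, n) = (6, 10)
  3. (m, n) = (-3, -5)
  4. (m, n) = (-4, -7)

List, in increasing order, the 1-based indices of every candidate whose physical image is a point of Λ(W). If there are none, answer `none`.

β' = (1−√5)/2 ≈ -0.61803.
[1] lift (-6,3): star map gives -7.85410; window check -0.2 ≤ -7.85410 < 0.8 is false → out
[2] lift (6,10): star map gives -0.18034; window check -0.2 ≤ -0.18034 < 0.8 is true → IN Λ
[3] lift (-3,-5): star map gives 0.09017; window check -0.2 ≤ 0.09017 < 0.8 is true → IN Λ
[4] lift (-4,-7): star map gives 0.32624; window check -0.2 ≤ 0.32624 < 0.8 is true → IN Λ

2, 3, 4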